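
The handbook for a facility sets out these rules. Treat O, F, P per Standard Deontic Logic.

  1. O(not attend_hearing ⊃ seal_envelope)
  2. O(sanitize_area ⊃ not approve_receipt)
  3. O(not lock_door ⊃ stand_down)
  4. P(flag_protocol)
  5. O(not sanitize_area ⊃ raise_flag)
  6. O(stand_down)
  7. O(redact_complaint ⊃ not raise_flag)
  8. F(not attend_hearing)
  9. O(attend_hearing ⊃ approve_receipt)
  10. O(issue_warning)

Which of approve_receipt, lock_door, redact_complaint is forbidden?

Premise 8 is F(not attend_hearing), i.e. O(attend_hearing).
With premise 9, O(attend_hearing ⊃ approve_receipt), the K-axiom yields O(approve_receipt).
Premise 2, O(sanitize_area ⊃ not approve_receipt), contraposes to O(approve_receipt ⊃ not sanitize_area); with O(approve_receipt) we get O(not sanitize_area).
From O(not sanitize_area) and premise 5, O(not sanitize_area ⊃ raise_flag), we obtain O(raise_flag).
Premise 7, O(redact_complaint ⊃ not raise_flag), contraposes to O(raise_flag ⊃ not redact_complaint); with O(raise_flag) we get O(not redact_complaint).
So O(not redact_complaint) holds, i.e. redact_complaint is forbidden. None of the other listed options is forbidden under the premises.

redact_complaint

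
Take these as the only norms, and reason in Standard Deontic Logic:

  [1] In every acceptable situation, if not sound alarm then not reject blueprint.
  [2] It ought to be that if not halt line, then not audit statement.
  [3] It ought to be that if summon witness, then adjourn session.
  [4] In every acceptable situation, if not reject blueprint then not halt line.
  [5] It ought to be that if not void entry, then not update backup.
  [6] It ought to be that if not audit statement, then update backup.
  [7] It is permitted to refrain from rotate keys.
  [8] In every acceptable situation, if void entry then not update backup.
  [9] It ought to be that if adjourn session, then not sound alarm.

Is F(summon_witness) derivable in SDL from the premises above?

Yes

Premises 8 and 5 are O(void_entry → ¬update_backup) and O(¬void_entry → ¬update_backup); every ideal world satisfies void_entry or ¬void_entry, so in either case ¬update_backup holds — hence O(¬update_backup).
Premise 6, O(¬audit_statement → update_backup), contraposes to O(¬update_backup → audit_statement); with O(¬update_backup) we get O(audit_statement).
Premise 2, O(¬halt_line → ¬audit_statement), contraposes to O(audit_statement → halt_line); with O(audit_statement) we get O(halt_line).
Premise 4, O(¬reject_blueprint → ¬halt_line), contraposes to O(halt_line → reject_blueprint); with O(halt_line) we get O(reject_blueprint).
The contrapositive of premise 1 (O(¬sound_alarm → ¬reject_blueprint)) is O(reject_blueprint → sound_alarm), and O(reject_blueprint) is already established, so O(sound_alarm).
Premise 9 is O(adjourn_session → ¬sound_alarm); contrapositively O(sound_alarm → ¬adjourn_session). Since O(sound_alarm) holds, K gives O(¬adjourn_session).
The contrapositive of premise 3 (O(summon_witness → adjourn_session)) is O(¬adjourn_session → ¬summon_witness), and O(¬adjourn_session) is already established, so O(¬summon_witness).
Premise 7 does not contribute to this derivation.
So O(¬summon_witness) holds, i.e. F(summon_witness). The claim follows.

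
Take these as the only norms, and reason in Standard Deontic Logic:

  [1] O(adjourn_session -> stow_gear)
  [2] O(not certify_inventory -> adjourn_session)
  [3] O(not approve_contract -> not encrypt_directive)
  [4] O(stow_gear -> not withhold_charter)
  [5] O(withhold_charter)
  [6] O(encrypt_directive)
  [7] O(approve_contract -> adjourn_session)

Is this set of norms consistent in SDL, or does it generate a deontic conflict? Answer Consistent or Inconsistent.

Inconsistent

Premise 6 gives O(encrypt_directive).
Premise 3, O(not approve_contract -> not encrypt_directive), contraposes to O(encrypt_directive -> approve_contract); with O(encrypt_directive) we get O(approve_contract).
Premise 7 is O(approve_contract -> adjourn_session); since O(approve_contract), deontic closure gives O(adjourn_session).
Applying K to premise 1 (O(adjourn_session -> stow_gear)) and O(adjourn_session) yields O(stow_gear).
With premise 4, O(stow_gear -> not withhold_charter), the K-axiom yields O(not withhold_charter).
But premise 5 directly asserts O(withhold_charter).
We now have both O(not withhold_charter) and O(withhold_charter) — withhold_charter is simultaneously obligatory and forbidden, violating the D-axiom.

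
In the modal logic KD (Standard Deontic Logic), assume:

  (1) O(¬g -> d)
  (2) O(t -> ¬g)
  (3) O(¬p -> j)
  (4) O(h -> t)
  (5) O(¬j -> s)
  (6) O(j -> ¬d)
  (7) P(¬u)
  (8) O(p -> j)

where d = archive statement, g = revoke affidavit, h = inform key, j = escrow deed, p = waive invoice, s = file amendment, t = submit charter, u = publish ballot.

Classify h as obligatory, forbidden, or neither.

Forbidden

By case analysis on ¬p: premise 3 gives O(¬p -> j) and premise 8 gives O(p -> j), so O(j) either way.
With premise 6, O(j -> ¬d), the K-axiom yields O(¬d).
The contrapositive of premise 1 (O(¬g -> d)) is O(¬d -> g), and O(¬d) is already established, so O(g).
The contrapositive of premise 2 (O(t -> ¬g)) is O(g -> ¬t), and O(g) is already established, so O(¬t).
The contrapositive of premise 4 (O(h -> t)) is O(¬t -> ¬h), and O(¬t) is already established, so O(¬h).
Premises 5, 7 do not contribute to this derivation.
Thus O(¬h), which is F(h): h is forbidden.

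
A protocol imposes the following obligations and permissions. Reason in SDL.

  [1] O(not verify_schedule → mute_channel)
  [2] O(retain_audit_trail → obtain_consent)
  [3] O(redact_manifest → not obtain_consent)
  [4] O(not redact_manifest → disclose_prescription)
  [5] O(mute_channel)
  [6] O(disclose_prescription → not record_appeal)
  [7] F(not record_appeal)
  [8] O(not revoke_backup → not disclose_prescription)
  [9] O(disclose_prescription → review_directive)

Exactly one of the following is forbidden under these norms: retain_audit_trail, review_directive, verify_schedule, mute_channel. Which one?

retain_audit_trail

Premise 7 is F(not record_appeal), i.e. O(record_appeal).
Premise 6 is O(disclose_prescription → not record_appeal); contrapositively O(record_appeal → not disclose_prescription). Since O(record_appeal) holds, K gives O(not disclose_prescription).
The contrapositive of premise 4 (O(not redact_manifest → disclose_prescription)) is O(not disclose_prescription → redact_manifest), and O(not disclose_prescription) is already established, so O(redact_manifest).
From O(redact_manifest) and premise 3, O(redact_manifest → not obtain_consent), we obtain O(not obtain_consent).
Premise 2 is O(retain_audit_trail → obtain_consent); contrapositively O(not obtain_consent → not retain_audit_trail). Since O(not obtain_consent) holds, K gives O(not retain_audit_trail).
So O(not retain_audit_trail) holds, i.e. retain_audit_trail is forbidden. None of the other listed options is forbidden under the premises.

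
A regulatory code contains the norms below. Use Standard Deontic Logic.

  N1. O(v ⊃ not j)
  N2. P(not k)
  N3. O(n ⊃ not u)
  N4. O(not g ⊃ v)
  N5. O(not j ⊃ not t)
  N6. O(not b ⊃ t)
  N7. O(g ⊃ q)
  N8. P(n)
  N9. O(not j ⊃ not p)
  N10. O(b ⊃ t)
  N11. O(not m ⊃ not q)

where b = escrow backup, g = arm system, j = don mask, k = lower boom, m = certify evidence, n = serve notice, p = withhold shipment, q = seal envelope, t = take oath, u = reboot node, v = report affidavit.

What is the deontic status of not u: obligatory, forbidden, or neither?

Neither

Premise 3 is O(n ⊃ not u), but O(n) is not derivable from the premises (the permission P(n) asserts only not O(not n), not O(n)), so it does not yield O(not u).
No premise or chain of K-axiom applications forces O(not u), and none forces O(u). So not u is neither obligatory nor forbidden under these norms.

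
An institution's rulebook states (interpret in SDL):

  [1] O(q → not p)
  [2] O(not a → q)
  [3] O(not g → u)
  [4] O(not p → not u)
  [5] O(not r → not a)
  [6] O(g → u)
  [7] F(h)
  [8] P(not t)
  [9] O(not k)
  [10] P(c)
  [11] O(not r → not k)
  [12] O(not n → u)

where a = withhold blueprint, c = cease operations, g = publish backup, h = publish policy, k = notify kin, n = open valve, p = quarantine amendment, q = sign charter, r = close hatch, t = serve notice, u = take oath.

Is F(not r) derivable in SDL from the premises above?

Premises 3 and 6 are O(not g → u) and O(g → u); every ideal world satisfies not g or g, so in either case u holds — hence O(u).
Premise 4, O(not p → not u), contraposes to O(u → p); with O(u) we get O(p).
The contrapositive of premise 1 (O(q → not p)) is O(p → not q), and O(p) is already established, so O(not q).
Premise 2, O(not a → q), contraposes to O(not q → a); with O(not q) we get O(a).
Premise 5, O(not r → not a), contraposes to O(a → r); with O(a) we get O(r).
Premises 7, 8, 9, 10, 11, 12 do not contribute to this derivation.
So O(r) holds, i.e. F(not r). The claim follows.

Yes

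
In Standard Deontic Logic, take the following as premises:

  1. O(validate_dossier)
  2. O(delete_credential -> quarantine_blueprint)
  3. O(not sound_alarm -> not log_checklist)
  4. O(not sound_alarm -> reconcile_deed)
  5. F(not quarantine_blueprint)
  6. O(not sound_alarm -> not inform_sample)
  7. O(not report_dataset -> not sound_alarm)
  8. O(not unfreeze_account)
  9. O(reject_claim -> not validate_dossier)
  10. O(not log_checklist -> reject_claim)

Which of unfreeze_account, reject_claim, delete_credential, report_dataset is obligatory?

report_dataset

From premise 1 we have O(validate_dossier).
The contrapositive of premise 9 (O(reject_claim -> not validate_dossier)) is O(validate_dossier -> not reject_claim), and O(validate_dossier) is already established, so O(not reject_claim).
The contrapositive of premise 10 (O(not log_checklist -> reject_claim)) is O(not reject_claim -> log_checklist), and O(not reject_claim) is already established, so O(log_checklist).
The contrapositive of premise 3 (O(not sound_alarm -> not log_checklist)) is O(log_checklist -> sound_alarm), and O(log_checklist) is already established, so O(sound_alarm).
The contrapositive of premise 7 (O(not report_dataset -> not sound_alarm)) is O(sound_alarm -> report_dataset), and O(sound_alarm) is already established, so O(report_dataset).
So O(report_dataset) holds — report_dataset is obligatory. None of the other listed options is made obligatory by any chain of premises.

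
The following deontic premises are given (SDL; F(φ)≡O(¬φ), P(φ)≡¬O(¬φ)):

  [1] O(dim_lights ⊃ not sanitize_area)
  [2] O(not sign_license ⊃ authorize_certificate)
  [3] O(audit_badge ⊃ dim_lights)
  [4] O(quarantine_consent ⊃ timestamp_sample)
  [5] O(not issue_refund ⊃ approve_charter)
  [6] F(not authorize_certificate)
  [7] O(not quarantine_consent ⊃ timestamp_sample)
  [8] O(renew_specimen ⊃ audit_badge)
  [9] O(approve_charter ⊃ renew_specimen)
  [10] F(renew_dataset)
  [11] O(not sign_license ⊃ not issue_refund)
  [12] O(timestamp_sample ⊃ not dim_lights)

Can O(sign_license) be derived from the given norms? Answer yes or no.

Yes

By case analysis on quarantine_consent: premise 4 gives O(quarantine_consent ⊃ timestamp_sample) and premise 7 gives O(not quarantine_consent ⊃ timestamp_sample), so O(timestamp_sample) either way.
From O(timestamp_sample) and premise 12, O(timestamp_sample ⊃ not dim_lights), we obtain O(not dim_lights).
Premise 3, O(audit_badge ⊃ dim_lights), contraposes to O(not dim_lights ⊃ not audit_badge); with O(not dim_lights) we get O(not audit_badge).
Premise 8, O(renew_specimen ⊃ audit_badge), contraposes to O(not audit_badge ⊃ not renew_specimen); with O(not audit_badge) we get O(not renew_specimen).
Premise 9 is O(approve_charter ⊃ renew_specimen); contrapositively O(not renew_specimen ⊃ not approve_charter). Since O(not renew_specimen) holds, K gives O(not approve_charter).
Premise 5, O(not issue_refund ⊃ approve_charter), contraposes to O(not approve_charter ⊃ issue_refund); with O(not approve_charter) we get O(issue_refund).
The contrapositive of premise 11 (O(not sign_license ⊃ not issue_refund)) is O(issue_refund ⊃ sign_license), and O(issue_refund) is already established, so O(sign_license).
Premises 1, 2, 6, 10 do not contribute to this derivation.
So O(sign_license) follows.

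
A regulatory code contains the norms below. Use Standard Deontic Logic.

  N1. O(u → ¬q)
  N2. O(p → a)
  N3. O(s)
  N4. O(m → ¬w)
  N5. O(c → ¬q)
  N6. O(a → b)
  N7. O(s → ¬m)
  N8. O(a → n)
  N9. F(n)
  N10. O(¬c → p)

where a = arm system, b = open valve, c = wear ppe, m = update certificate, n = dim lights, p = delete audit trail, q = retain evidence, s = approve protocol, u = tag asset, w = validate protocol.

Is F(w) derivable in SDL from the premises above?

Premise 4 is O(m → ¬w), but O(m) is not derivable from the premises, so it does not yield O(¬w).
No other premise forces O(¬w). An ideal world satisfying every premise can still have w true, so F(w) is not derivable.

No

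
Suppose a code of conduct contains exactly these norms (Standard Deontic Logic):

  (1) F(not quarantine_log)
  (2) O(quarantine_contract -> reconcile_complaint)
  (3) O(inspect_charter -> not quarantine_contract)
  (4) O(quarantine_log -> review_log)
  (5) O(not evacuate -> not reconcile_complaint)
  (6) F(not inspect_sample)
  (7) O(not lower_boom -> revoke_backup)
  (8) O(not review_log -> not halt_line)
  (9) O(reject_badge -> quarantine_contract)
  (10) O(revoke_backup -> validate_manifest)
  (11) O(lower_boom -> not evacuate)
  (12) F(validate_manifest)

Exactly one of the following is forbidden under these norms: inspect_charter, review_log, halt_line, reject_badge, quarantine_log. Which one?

reject_badge

Premise 12 is F(validate_manifest), i.e. O(not validate_manifest).
Premise 10 is O(revoke_backup -> validate_manifest); contrapositively O(not validate_manifest -> not revoke_backup). Since O(not validate_manifest) holds, K gives O(not revoke_backup).
Premise 7, O(not lower_boom -> revoke_backup), contraposes to O(not revoke_backup -> lower_boom); with O(not revoke_backup) we get O(lower_boom).
From O(lower_boom) and premise 11, O(lower_boom -> not evacuate), we obtain O(not evacuate).
With premise 5, O(not evacuate -> not reconcile_complaint), the K-axiom yields O(not reconcile_complaint).
Premise 2, O(quarantine_contract -> reconcile_complaint), contraposes to O(not reconcile_complaint -> not quarantine_contract); with O(not reconcile_complaint) we get O(not quarantine_contract).
Premise 9, O(reject_badge -> quarantine_contract), contraposes to O(not quarantine_contract -> not reject_badge); with O(not quarantine_contract) we get O(not reject_badge).
So O(not reject_badge) holds, i.e. reject_badge is forbidden. None of the other listed options is forbidden under the premises.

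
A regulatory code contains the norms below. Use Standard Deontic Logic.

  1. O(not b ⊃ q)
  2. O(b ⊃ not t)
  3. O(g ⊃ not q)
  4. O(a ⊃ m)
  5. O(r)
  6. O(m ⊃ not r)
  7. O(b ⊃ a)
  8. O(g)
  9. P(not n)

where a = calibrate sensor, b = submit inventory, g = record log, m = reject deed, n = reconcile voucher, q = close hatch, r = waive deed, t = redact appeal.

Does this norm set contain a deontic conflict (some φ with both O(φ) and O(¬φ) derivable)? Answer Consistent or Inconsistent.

Premise 5 states O(r) outright.
Premise 6 is O(m ⊃ not r); contrapositively O(r ⊃ not m). Since O(r) holds, K gives O(not m).
Premise 4 is O(a ⊃ m); contrapositively O(not m ⊃ not a). Since O(not m) holds, K gives O(not a).
Premise 7, O(b ⊃ a), contraposes to O(not a ⊃ not b); with O(not a) we get O(not b).
Premise 1 is O(not b ⊃ q); since O(not b), deontic closure gives O(q).
Premise 3 is O(g ⊃ not q); contrapositively O(q ⊃ not g). Since O(q) holds, K gives O(not g).
However, premise 8 gives O(g).
We now have both O(not g) and O(g) — g is simultaneously obligatory and forbidden, violating the D-axiom.

Inconsistent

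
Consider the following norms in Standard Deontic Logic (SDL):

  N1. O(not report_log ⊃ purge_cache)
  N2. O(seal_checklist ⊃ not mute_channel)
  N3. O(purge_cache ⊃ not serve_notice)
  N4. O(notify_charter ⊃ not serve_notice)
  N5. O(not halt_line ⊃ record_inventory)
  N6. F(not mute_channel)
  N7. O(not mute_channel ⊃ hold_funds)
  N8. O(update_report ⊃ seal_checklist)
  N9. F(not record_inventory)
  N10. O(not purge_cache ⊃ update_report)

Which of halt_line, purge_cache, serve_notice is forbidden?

serve_notice

Premise 6 is F(not mute_channel), i.e. O(mute_channel).
Premise 2 is O(seal_checklist ⊃ not mute_channel); contrapositively O(mute_channel ⊃ not seal_checklist). Since O(mute_channel) holds, K gives O(not seal_checklist).
The contrapositive of premise 8 (O(update_report ⊃ seal_checklist)) is O(not seal_checklist ⊃ not update_report), and O(not seal_checklist) is already established, so O(not update_report).
Premise 10 is O(not purge_cache ⊃ update_report); contrapositively O(not update_report ⊃ purge_cache). Since O(not update_report) holds, K gives O(purge_cache).
Premise 3 is O(purge_cache ⊃ not serve_notice); since O(purge_cache), deontic closure gives O(not serve_notice).
So O(not serve_notice) holds, i.e. serve_notice is forbidden. None of the other listed options is forbidden under the premises.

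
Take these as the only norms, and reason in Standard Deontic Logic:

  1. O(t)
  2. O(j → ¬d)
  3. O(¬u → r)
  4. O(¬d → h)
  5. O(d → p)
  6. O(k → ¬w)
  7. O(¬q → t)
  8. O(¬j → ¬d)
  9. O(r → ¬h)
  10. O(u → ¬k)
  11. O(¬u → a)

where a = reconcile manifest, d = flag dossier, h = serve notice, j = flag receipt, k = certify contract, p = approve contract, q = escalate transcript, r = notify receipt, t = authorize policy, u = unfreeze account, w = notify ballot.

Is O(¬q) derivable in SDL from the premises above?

No

Premise 7 is O(¬q → t); even if O(t) held, inferring O(¬q) would be affirming the consequent — invalid.
No other premise forces O(¬q). An ideal world satisfying every premise can still have ¬q false, so O(¬q) is not derivable.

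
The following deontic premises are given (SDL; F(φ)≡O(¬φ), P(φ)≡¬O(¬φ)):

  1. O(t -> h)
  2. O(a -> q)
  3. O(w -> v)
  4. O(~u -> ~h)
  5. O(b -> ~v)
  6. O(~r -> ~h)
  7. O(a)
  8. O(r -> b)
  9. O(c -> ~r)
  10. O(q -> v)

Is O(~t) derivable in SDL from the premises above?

Premise 7 gives O(a).
From O(a) and premise 2, O(a -> q), we obtain O(q).
Applying K to premise 10 (O(q -> v)) and O(q) yields O(v).
Premise 5 is O(b -> ~v); contrapositively O(v -> ~b). Since O(v) holds, K gives O(~b).
Premise 8 is O(r -> b); contrapositively O(~b -> ~r). Since O(~b) holds, K gives O(~r).
With premise 6, O(~r -> ~h), the K-axiom yields O(~h).
Premise 1 is O(t -> h); contrapositively O(~h -> ~t). Since O(~h) holds, K gives O(~t).
Premises 3, 4, 9 do not contribute to this derivation.
So O(~t) follows.

Yes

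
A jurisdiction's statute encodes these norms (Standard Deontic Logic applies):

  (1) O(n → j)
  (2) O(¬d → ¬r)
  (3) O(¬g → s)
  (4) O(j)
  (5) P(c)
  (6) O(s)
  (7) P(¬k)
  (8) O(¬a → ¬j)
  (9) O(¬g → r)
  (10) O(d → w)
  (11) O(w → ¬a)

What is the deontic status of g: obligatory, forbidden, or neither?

Obligatory

From premise 4 we have O(j).
The contrapositive of premise 8 (O(¬a → ¬j)) is O(j → a), and O(j) is already established, so O(a).
The contrapositive of premise 11 (O(w → ¬a)) is O(a → ¬w), and O(a) is already established, so O(¬w).
Premise 10 is O(d → w); contrapositively O(¬w → ¬d). Since O(¬w) holds, K gives O(¬d).
From O(¬d) and premise 2, O(¬d → ¬r), we obtain O(¬r).
Premise 9 is O(¬g → r); contrapositively O(¬r → g). Since O(¬r) holds, K gives O(g).
Premises 1, 3, 5, 6, 7 do not contribute to this derivation.
Hence g is obligatory.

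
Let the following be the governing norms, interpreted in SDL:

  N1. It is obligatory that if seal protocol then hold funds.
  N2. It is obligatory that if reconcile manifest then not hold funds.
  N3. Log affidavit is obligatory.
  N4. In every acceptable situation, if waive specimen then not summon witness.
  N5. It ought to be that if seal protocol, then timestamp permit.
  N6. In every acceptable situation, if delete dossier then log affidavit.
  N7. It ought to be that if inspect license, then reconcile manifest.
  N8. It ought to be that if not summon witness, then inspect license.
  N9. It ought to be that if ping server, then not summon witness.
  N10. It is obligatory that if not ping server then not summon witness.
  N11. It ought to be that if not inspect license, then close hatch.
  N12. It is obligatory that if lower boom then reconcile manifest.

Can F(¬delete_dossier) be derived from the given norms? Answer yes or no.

No

Premise 6 is O(delete_dossier → log_affidavit); even if O(log_affidavit) held, inferring O(delete_dossier) would be affirming the consequent — invalid.
No other premise forces O(delete_dossier). An ideal world satisfying every premise can still have ¬delete_dossier true, so F(¬delete_dossier) is not derivable.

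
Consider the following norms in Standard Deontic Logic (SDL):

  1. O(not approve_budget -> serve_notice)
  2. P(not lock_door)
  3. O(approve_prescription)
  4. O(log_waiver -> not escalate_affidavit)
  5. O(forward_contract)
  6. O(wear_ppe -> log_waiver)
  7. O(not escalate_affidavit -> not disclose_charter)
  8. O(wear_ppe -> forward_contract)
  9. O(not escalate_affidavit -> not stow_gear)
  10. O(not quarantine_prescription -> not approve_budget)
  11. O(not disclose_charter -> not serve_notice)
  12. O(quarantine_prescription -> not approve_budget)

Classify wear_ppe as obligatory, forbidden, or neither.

Forbidden

Premises 10 and 12 are O(not quarantine_prescription -> not approve_budget) and O(quarantine_prescription -> not approve_budget); every ideal world satisfies not quarantine_prescription or quarantine_prescription, so in either case not approve_budget holds — hence O(not approve_budget).
Applying K to premise 1 (O(not approve_budget -> serve_notice)) and O(not approve_budget) yields O(serve_notice).
The contrapositive of premise 11 (O(not disclose_charter -> not serve_notice)) is O(serve_notice -> disclose_charter), and O(serve_notice) is already established, so O(disclose_charter).
The contrapositive of premise 7 (O(not escalate_affidavit -> not disclose_charter)) is O(disclose_charter -> escalate_affidavit), and O(disclose_charter) is already established, so O(escalate_affidavit).
The contrapositive of premise 4 (O(log_waiver -> not escalate_affidavit)) is O(escalate_affidavit -> not log_waiver), and O(escalate_affidavit) is already established, so O(not log_waiver).
Premise 6, O(wear_ppe -> log_waiver), contraposes to O(not log_waiver -> not wear_ppe); with O(not log_waiver) we get O(not wear_ppe).
Premises 2, 3, 5, 8, 9 do not contribute to this derivation.
Thus O(not wear_ppe), which is F(wear_ppe): wear_ppe is forbidden.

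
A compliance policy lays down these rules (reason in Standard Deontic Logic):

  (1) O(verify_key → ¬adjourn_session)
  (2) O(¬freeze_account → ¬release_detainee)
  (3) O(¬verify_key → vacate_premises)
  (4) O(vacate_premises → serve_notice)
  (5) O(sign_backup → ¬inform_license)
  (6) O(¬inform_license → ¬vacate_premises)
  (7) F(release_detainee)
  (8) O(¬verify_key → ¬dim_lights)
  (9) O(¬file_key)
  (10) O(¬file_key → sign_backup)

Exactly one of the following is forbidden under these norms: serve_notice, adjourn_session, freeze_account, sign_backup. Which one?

Premise 9 states O(¬file_key) outright.
Premise 10 is O(¬file_key → sign_backup); since O(¬file_key), deontic closure gives O(sign_backup).
Premise 5 is O(sign_backup → ¬inform_license); since O(sign_backup), deontic closure gives O(¬inform_license).
Premise 6 is O(¬inform_license → ¬vacate_premises); since O(¬inform_license), deontic closure gives O(¬vacate_premises).
Premise 3, O(¬verify_key → vacate_premises), contraposes to O(¬vacate_premises → verify_key); with O(¬vacate_premises) we get O(verify_key).
From O(verify_key) and premise 1, O(verify_key → ¬adjourn_session), we obtain O(¬adjourn_session).
So O(¬adjourn_session) holds, i.e. adjourn_session is forbidden. None of the other listed options is forbidden under the premises.

adjourn_session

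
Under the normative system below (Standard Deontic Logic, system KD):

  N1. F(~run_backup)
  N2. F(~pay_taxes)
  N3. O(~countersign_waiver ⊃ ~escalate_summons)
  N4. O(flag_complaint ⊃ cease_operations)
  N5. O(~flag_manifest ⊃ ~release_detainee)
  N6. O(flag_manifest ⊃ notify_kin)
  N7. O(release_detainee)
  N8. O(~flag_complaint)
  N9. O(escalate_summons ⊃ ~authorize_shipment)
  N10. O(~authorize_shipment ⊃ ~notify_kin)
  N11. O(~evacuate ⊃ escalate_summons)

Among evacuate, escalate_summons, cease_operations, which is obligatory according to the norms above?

Premise 7 gives O(release_detainee).
Premise 5 is O(~flag_manifest ⊃ ~release_detainee); contrapositively O(release_detainee ⊃ flag_manifest). Since O(release_detainee) holds, K gives O(flag_manifest).
Applying K to premise 6 (O(flag_manifest ⊃ notify_kin)) and O(flag_manifest) yields O(notify_kin).
Premise 10 is O(~authorize_shipment ⊃ ~notify_kin); contrapositively O(notify_kin ⊃ authorize_shipment). Since O(notify_kin) holds, K gives O(authorize_shipment).
Premise 9, O(escalate_summons ⊃ ~authorize_shipment), contraposes to O(authorize_shipment ⊃ ~escalate_summons); with O(authorize_shipment) we get O(~escalate_summons).
Premise 11 is O(~evacuate ⊃ escalate_summons); contrapositively O(~escalate_summons ⊃ evacuate). Since O(~escalate_summons) holds, K gives O(evacuate).
So O(evacuate) holds — evacuate is obligatory. None of the other listed options is made obligatory by any chain of premises.

evacuate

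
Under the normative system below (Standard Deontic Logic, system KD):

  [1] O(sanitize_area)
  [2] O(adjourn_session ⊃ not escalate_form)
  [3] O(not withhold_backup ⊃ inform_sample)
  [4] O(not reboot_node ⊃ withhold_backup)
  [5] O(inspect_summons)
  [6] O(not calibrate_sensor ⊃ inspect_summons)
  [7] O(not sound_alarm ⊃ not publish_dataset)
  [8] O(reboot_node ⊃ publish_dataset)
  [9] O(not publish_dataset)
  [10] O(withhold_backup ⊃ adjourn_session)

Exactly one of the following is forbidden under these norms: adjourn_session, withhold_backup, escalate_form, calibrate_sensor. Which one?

escalate_form

From premise 9 we have O(not publish_dataset).
The contrapositive of premise 8 (O(reboot_node ⊃ publish_dataset)) is O(not publish_dataset ⊃ not reboot_node), and O(not publish_dataset) is already established, so O(not reboot_node).
Premise 4 is O(not reboot_node ⊃ withhold_backup); since O(not reboot_node), deontic closure gives O(withhold_backup).
Premise 10 is O(withhold_backup ⊃ adjourn_session); since O(withhold_backup), deontic closure gives O(adjourn_session).
Premise 2 is O(adjourn_session ⊃ not escalate_form); since O(adjourn_session), deontic closure gives O(not escalate_form).
So O(not escalate_form) holds, i.e. escalate_form is forbidden. None of the other listed options is forbidden under the premises.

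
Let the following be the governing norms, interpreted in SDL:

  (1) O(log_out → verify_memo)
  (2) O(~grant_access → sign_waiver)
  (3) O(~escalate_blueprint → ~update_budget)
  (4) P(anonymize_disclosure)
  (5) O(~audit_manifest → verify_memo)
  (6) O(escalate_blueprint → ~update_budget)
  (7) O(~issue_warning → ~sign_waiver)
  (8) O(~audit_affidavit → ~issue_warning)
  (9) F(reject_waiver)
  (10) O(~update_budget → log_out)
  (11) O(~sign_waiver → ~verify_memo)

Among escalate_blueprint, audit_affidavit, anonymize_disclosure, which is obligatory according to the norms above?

audit_affidavit

Premises 3 and 6 are O(~escalate_blueprint → ~update_budget) and O(escalate_blueprint → ~update_budget); every ideal world satisfies ~escalate_blueprint or escalate_blueprint, so in either case ~update_budget holds — hence O(~update_budget).
With premise 10, O(~update_budget → log_out), the K-axiom yields O(log_out).
Applying K to premise 1 (O(log_out → verify_memo)) and O(log_out) yields O(verify_memo).
The contrapositive of premise 11 (O(~sign_waiver → ~verify_memo)) is O(verify_memo → sign_waiver), and O(verify_memo) is already established, so O(sign_waiver).
The contrapositive of premise 7 (O(~issue_warning → ~sign_waiver)) is O(sign_waiver → issue_warning), and O(sign_waiver) is already established, so O(issue_warning).
The contrapositive of premise 8 (O(~audit_affidavit → ~issue_warning)) is O(issue_warning → audit_affidavit), and O(issue_warning) is already established, so O(audit_affidavit).
So O(audit_affidavit) holds — audit_affidavit is obligatory. None of the other listed options is made obligatory by any chain of premises.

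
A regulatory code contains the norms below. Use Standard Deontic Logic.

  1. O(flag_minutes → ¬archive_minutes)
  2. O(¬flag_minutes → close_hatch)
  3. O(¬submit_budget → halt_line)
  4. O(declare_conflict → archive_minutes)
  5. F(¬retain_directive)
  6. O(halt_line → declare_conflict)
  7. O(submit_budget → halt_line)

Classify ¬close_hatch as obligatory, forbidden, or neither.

Premises 3 and 7 are O(¬submit_budget → halt_line) and O(submit_budget → halt_line); every ideal world satisfies ¬submit_budget or submit_budget, so in either case halt_line holds — hence O(halt_line).
With premise 6, O(halt_line → declare_conflict), the K-axiom yields O(declare_conflict).
Premise 4 is O(declare_conflict → archive_minutes); since O(declare_conflict), deontic closure gives O(archive_minutes).
The contrapositive of premise 1 (O(flag_minutes → ¬archive_minutes)) is O(archive_minutes → ¬flag_minutes), and O(archive_minutes) is already established, so O(¬flag_minutes).
Applying K to premise 2 (O(¬flag_minutes → close_hatch)) and O(¬flag_minutes) yields O(close_hatch).
Premise 5 does not contribute to this derivation.
Thus O(close_hatch), which is F(¬close_hatch): ¬close_hatch is forbidden.

Forbidden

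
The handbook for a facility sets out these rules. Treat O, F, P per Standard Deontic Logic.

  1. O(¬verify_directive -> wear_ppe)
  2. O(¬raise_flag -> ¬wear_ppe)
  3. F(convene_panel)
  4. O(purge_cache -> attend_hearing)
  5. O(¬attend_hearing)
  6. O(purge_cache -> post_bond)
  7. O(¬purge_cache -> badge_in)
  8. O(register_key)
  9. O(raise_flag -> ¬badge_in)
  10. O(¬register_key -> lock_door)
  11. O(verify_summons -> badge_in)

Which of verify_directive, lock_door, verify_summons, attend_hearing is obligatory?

verify_directive

From premise 5 we have O(¬attend_hearing).
The contrapositive of premise 4 (O(purge_cache -> attend_hearing)) is O(¬attend_hearing -> ¬purge_cache), and O(¬attend_hearing) is already established, so O(¬purge_cache).
Applying K to premise 7 (O(¬purge_cache -> badge_in)) and O(¬purge_cache) yields O(badge_in).
Premise 9, O(raise_flag -> ¬badge_in), contraposes to O(badge_in -> ¬raise_flag); with O(badge_in) we get O(¬raise_flag).
Applying K to premise 2 (O(¬raise_flag -> ¬wear_ppe)) and O(¬raise_flag) yields O(¬wear_ppe).
Premise 1 is O(¬verify_directive -> wear_ppe); contrapositively O(¬wear_ppe -> verify_directive). Since O(¬wear_ppe) holds, K gives O(verify_directive).
So O(verify_directive) holds — verify_directive is obligatory. None of the other listed options is made obligatory by any chain of premises.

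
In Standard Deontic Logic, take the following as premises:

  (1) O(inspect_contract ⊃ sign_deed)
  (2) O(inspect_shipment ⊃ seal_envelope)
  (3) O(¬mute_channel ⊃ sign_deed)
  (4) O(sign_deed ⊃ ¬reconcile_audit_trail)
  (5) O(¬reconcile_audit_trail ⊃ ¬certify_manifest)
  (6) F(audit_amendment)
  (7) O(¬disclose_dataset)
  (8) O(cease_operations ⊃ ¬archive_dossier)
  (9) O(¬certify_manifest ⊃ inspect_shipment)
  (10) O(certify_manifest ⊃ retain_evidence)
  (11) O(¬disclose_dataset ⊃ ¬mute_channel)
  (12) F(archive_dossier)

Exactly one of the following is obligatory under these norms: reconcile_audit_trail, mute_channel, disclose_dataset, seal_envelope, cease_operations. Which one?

seal_envelope

Premise 7 gives O(¬disclose_dataset).
Applying K to premise 11 (O(¬disclose_dataset ⊃ ¬mute_channel)) and O(¬disclose_dataset) yields O(¬mute_channel).
From O(¬mute_channel) and premise 3, O(¬mute_channel ⊃ sign_deed), we obtain O(sign_deed).
Premise 4 is O(sign_deed ⊃ ¬reconcile_audit_trail); since O(sign_deed), deontic closure gives O(¬reconcile_audit_trail).
Premise 5 is O(¬reconcile_audit_trail ⊃ ¬certify_manifest); since O(¬reconcile_audit_trail), deontic closure gives O(¬certify_manifest).
Applying K to premise 9 (O(¬certify_manifest ⊃ inspect_shipment)) and O(¬certify_manifest) yields O(inspect_shipment).
From O(inspect_shipment) and premise 2, O(inspect_shipment ⊃ seal_envelope), we obtain O(seal_envelope).
So O(seal_envelope) holds — seal_envelope is obligatory. None of the other listed options is made obligatory by any chain of premises.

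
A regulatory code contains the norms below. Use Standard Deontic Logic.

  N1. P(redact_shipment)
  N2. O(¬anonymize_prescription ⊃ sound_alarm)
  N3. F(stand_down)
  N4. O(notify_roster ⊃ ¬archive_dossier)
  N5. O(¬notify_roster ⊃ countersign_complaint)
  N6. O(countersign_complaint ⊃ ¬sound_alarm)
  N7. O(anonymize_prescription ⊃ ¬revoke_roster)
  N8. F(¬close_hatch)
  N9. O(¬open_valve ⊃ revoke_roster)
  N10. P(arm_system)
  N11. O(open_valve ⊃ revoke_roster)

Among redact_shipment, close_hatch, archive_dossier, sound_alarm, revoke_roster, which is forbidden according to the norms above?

archive_dossier

Premises 11 and 9 cover both cases: O(open_valve ⊃ revoke_roster) and O(¬open_valve ⊃ revoke_roster). Since open_valve ∨ ¬open_valve is a tautology, O(revoke_roster) follows.
Premise 7 is O(anonymize_prescription ⊃ ¬revoke_roster); contrapositively O(revoke_roster ⊃ ¬anonymize_prescription). Since O(revoke_roster) holds, K gives O(¬anonymize_prescription).
Applying K to premise 2 (O(¬anonymize_prescription ⊃ sound_alarm)) and O(¬anonymize_prescription) yields O(sound_alarm).
Premise 6, O(countersign_complaint ⊃ ¬sound_alarm), contraposes to O(sound_alarm ⊃ ¬countersign_complaint); with O(sound_alarm) we get O(¬countersign_complaint).
Premise 5, O(¬notify_roster ⊃ countersign_complaint), contraposes to O(¬countersign_complaint ⊃ notify_roster); with O(¬countersign_complaint) we get O(notify_roster).
Premise 4 is O(notify_roster ⊃ ¬archive_dossier); since O(notify_roster), deontic closure gives O(¬archive_dossier).
So O(¬archive_dossier) holds, i.e. archive_dossier is forbidden. None of the other listed options is forbidden under the premises.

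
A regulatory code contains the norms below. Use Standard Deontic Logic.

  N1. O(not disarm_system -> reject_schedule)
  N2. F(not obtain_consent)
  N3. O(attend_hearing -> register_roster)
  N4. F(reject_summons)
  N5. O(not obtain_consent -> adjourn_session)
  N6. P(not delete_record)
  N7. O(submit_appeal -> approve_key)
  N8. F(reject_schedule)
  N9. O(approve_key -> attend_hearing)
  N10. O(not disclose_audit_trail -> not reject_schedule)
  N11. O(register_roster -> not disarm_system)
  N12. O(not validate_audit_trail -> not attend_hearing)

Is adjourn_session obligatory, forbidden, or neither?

Premise 5 is O(not obtain_consent -> adjourn_session), but O(not obtain_consent) is not derivable from the premises, so it does not yield O(adjourn_session).
No premise or chain of K-axiom applications forces O(adjourn_session), and none forces O(not adjourn_session). So adjourn_session is neither obligatory nor forbidden under these norms.

Neither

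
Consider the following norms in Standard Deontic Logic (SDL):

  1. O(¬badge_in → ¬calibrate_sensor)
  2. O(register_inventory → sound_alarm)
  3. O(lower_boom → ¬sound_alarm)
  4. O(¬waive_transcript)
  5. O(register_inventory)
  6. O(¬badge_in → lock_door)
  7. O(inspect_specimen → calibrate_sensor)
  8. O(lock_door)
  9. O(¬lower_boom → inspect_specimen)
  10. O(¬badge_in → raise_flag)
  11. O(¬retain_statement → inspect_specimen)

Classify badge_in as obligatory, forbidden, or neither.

Obligatory

Premise 5 states O(register_inventory) outright.
Applying K to premise 2 (O(register_inventory → sound_alarm)) and O(register_inventory) yields O(sound_alarm).
Premise 3, O(lower_boom → ¬sound_alarm), contraposes to O(sound_alarm → ¬lower_boom); with O(sound_alarm) we get O(¬lower_boom).
With premise 9, O(¬lower_boom → inspect_specimen), the K-axiom yields O(inspect_specimen).
Applying K to premise 7 (O(inspect_specimen → calibrate_sensor)) and O(inspect_specimen) yields O(calibrate_sensor).
Premise 1, O(¬badge_in → ¬calibrate_sensor), contraposes to O(calibrate_sensor → badge_in); with O(calibrate_sensor) we get O(badge_in).
Premises 4, 6, 8, 10, 11 do not contribute to this derivation.
Hence badge_in is obligatory.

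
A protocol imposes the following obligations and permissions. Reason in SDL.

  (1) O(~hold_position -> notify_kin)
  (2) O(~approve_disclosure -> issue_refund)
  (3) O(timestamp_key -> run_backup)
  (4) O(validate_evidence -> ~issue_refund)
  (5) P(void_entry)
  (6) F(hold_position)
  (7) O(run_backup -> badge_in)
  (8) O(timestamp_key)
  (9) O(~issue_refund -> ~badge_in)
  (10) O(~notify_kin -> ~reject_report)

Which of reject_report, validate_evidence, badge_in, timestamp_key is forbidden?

validate_evidence

From premise 8 we have O(timestamp_key).
Premise 3 is O(timestamp_key -> run_backup); since O(timestamp_key), deontic closure gives O(run_backup).
Premise 7 is O(run_backup -> badge_in); since O(run_backup), deontic closure gives O(badge_in).
The contrapositive of premise 9 (O(~issue_refund -> ~badge_in)) is O(badge_in -> issue_refund), and O(badge_in) is already established, so O(issue_refund).
The contrapositive of premise 4 (O(validate_evidence -> ~issue_refund)) is O(issue_refund -> ~validate_evidence), and O(issue_refund) is already established, so O(~validate_evidence).
So O(~validate_evidence) holds, i.e. validate_evidence is forbidden. None of the other listed options is forbidden under the premises.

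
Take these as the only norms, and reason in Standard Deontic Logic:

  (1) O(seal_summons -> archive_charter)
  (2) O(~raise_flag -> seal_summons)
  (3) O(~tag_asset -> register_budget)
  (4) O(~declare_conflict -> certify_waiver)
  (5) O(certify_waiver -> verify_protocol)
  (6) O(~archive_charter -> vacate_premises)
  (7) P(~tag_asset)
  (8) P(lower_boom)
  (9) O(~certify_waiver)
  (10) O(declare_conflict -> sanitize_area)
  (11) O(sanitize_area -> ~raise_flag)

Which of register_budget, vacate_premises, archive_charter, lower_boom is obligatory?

Premise 9 gives O(~certify_waiver).
Premise 4, O(~declare_conflict -> certify_waiver), contraposes to O(~certify_waiver -> declare_conflict); with O(~certify_waiver) we get O(declare_conflict).
Applying K to premise 10 (O(declare_conflict -> sanitize_area)) and O(declare_conflict) yields O(sanitize_area).
From O(sanitize_area) and premise 11, O(sanitize_area -> ~raise_flag), we obtain O(~raise_flag).
Applying K to premise 2 (O(~raise_flag -> seal_summons)) and O(~raise_flag) yields O(seal_summons).
Premise 1 is O(seal_summons -> archive_charter); since O(seal_summons), deontic closure gives O(archive_charter).
So O(archive_charter) holds — archive_charter is obligatory. None of the other listed options is made obligatory by any chain of premises.

archive_charter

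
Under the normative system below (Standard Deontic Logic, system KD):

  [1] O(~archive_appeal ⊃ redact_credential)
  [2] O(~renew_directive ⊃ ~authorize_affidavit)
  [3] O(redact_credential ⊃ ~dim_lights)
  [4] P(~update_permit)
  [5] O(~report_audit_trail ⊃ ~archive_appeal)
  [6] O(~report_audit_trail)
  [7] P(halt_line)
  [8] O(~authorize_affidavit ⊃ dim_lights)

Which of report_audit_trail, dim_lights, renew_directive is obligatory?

renew_directive

Premise 6 gives O(~report_audit_trail).
From O(~report_audit_trail) and premise 5, O(~report_audit_trail ⊃ ~archive_appeal), we obtain O(~archive_appeal).
Applying K to premise 1 (O(~archive_appeal ⊃ redact_credential)) and O(~archive_appeal) yields O(redact_credential).
With premise 3, O(redact_credential ⊃ ~dim_lights), the K-axiom yields O(~dim_lights).
Premise 8, O(~authorize_affidavit ⊃ dim_lights), contraposes to O(~dim_lights ⊃ authorize_affidavit); with O(~dim_lights) we get O(authorize_affidavit).
The contrapositive of premise 2 (O(~renew_directive ⊃ ~authorize_affidavit)) is O(authorize_affidavit ⊃ renew_directive), and O(authorize_affidavit) is already established, so O(renew_directive).
So O(renew_directive) holds — renew_directive is obligatory. None of the other listed options is made obligatory by any chain of premises.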